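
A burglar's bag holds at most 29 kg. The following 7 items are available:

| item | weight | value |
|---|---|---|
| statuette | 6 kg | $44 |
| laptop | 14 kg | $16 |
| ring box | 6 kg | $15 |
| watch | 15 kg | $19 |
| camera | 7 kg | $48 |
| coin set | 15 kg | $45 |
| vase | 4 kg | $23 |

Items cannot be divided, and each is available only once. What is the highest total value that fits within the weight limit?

Check high-value combinations within 29 kg:
- statuette+camera+coin set: weight 6+7+15=28, value 44+48+45=137
- statuette+ring box+camera+vase: weight 6+6+7+4=23, value 44+15+48+23=130
- camera+coin set+vase: weight 7+15+4=26, value 48+45+23=116
Best: $137.

$137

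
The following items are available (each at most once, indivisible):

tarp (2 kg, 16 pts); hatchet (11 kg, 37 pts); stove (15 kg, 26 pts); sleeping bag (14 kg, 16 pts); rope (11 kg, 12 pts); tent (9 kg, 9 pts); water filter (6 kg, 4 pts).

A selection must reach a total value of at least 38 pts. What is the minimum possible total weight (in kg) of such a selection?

Subsets with value ≥ 38, sorted by total weight:
- tarp+hatchet: weight 13, value 53
- tarp+stove: weight 17, value 42
- hatchet+water filter: weight 17, value 41
- tarp+hatchet+water filter: weight 19, value 57
Minimum weight: 13 kg.

13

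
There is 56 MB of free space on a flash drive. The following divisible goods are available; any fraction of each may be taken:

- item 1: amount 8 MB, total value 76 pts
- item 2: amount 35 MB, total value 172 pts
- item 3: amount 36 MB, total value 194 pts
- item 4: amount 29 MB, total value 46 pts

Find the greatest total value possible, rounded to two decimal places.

Take in order of value per unit:
- item 1 (76/8 per unit): all 8 → value 76, running total 76.00
- item 3 (194/36 per unit): all 36 → value 194, running total 270.00
- item 2 (172/35 per unit): 12 of 35 → value 12×172/35 = 58.9714, running total 328.97
Total 328.97.

328.97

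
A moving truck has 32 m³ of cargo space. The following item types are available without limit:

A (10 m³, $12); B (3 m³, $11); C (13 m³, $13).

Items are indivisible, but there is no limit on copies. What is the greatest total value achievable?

Best value-per-unit is B at 11/3, and filling with it alone uses volume 10×3=30. No mix of the others beats 10×11 = 110.

$110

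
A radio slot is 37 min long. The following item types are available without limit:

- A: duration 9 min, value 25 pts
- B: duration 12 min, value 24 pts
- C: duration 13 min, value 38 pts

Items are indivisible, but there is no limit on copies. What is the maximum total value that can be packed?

Best value-per-unit is C at 38/13; filling with it alone gives 2×38 = 76.
Optimal mix: 1×A + 2×C → duration 35, value 101.

101 pts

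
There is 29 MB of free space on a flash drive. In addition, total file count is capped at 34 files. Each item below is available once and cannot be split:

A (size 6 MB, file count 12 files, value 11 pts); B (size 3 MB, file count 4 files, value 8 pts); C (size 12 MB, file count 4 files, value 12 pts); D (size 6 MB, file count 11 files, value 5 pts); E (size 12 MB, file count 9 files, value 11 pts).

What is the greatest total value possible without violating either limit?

Feasible sets respecting both limits:
- A+B+C+D: size 27, file count 31, value 36
- A+B+C: size 21, file count 20, value 31
- B+C+E: size 27, file count 17, value 31
Best: 36 pts.

36 pts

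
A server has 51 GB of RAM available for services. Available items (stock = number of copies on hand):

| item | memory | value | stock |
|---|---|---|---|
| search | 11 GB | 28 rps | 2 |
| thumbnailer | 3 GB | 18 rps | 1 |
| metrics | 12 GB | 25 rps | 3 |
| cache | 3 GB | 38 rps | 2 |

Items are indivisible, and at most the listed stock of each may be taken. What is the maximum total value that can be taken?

Top feasible selections:
- 2×search + 1×thumbnailer + 1×metrics + 2×cache: memory 43, value 175
- 1×search + 1×thumbnailer + 2×metrics + 2×cache: memory 44, value 172
- 1×thumbnailer + 3×metrics + 2×cache: memory 45, value 169
- 2×search + 1×metrics + 2×cache: memory 40, value 157
Best: 175 rps.

175 rps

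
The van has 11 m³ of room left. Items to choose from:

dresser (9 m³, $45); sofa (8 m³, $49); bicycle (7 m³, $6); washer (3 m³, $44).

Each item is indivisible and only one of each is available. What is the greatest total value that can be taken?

Check high-value combinations within 11 m³:
- sofa+washer: volume 8+3=11, value 49+44=93
- bicycle+washer: volume 7+3=10, value 6+44=50
- sofa: volume 8, value 49
Best: $93.

$93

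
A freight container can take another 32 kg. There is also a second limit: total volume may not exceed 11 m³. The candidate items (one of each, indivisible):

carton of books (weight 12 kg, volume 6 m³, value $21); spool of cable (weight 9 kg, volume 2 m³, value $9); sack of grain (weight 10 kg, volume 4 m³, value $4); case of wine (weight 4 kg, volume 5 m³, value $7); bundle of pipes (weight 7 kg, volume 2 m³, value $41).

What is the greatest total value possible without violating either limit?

$71

Feasible sets respecting both limits:
- carton of books+spool of cable+bundle of pipes: weight 28, volume 10, value 71
- carton of books+bundle of pipes: weight 19, volume 8, value 62
- spool of cable+case of wine+bundle of pipes: weight 20, volume 9, value 57
- spool of cable+sack of grain+bundle of pipes: weight 26, volume 8, value 54
Best: $71.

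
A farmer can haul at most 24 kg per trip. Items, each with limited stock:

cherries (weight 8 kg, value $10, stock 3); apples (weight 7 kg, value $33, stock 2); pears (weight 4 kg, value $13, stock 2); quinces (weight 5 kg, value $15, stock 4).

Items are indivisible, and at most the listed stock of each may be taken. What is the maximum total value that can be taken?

$96

Best selections within weight 24 and stock limits:
- 2×apples + 2×quinces: weight 24, value 96
- 2×apples + 1×pears + 1×quinces: weight 23, value 94
Best: $96.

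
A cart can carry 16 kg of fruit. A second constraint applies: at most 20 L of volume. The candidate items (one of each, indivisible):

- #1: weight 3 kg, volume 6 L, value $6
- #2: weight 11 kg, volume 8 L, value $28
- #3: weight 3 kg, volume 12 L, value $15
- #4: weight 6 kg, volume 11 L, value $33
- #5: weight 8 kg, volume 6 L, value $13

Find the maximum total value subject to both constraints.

Feasible sets respecting both limits:
- #4+#5: weight 14, volume 17, value 46
- #2+#3: weight 14, volume 20, value 43
- #1+#4: weight 9, volume 17, value 39
- #1+#2: weight 14, volume 14, value 34
Best: $46.

$46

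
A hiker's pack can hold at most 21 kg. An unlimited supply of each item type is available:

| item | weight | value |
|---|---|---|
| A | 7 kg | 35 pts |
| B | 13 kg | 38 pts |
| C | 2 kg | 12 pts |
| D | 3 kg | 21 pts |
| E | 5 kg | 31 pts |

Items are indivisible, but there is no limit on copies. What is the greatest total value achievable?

147 pts

Best value-per-unit is D at 21/3, and filling with it alone uses weight 7×3=21. No mix of the others beats 7×21 = 147.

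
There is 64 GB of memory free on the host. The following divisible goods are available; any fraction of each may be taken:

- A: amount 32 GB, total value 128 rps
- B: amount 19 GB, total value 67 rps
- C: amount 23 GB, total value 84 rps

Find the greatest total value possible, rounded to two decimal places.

243.74

Take in order of value per unit:
- A (128/32 per unit): all 32 → value 128, running total 128.00
- C (84/23 per unit): all 23 → value 84, running total 212.00
- B (67/19 per unit): 9 of 19 → value 9×67/19 = 31.7368, running total 243.74
Total 243.74.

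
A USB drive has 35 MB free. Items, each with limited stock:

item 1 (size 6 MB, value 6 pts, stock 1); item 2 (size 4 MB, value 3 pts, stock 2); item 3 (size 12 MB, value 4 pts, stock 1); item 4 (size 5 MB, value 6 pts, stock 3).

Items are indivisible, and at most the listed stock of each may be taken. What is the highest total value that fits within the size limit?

30 pts

Top feasible selections:
- 1×item 1 + 2×item 2 + 3×item 4: size 29, value 30
- 1×item 1 + 1×item 3 + 3×item 4: size 33, value 28
- 2×item 2 + 1×item 3 + 3×item 4: size 35, value 28
- 1×item 1 + 1×item 2 + 3×item 4: size 25, value 27
Best: 30 pts.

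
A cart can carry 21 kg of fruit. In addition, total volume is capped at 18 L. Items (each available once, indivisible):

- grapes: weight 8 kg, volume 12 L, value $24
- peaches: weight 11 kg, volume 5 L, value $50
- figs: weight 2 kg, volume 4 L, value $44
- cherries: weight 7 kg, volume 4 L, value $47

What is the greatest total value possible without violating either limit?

$141

Feasible sets respecting both limits:
- peaches+figs+cherries: weight 20, volume 13, value 141
- peaches+cherries: weight 18, volume 9, value 97
- peaches+figs: weight 13, volume 9, value 94
Best: $141.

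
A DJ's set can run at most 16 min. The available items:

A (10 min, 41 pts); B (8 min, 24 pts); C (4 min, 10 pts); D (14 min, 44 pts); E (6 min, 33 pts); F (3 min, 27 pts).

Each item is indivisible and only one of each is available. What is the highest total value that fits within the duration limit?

74 pts

Check high-value combinations within 16 min:
- A+E: duration 10+6=16, value 41+33=74
- C+E+F: duration 4+6+3=13, value 10+33+27=70
- A+F: duration 10+3=13, value 41+27=68
- B+C+F: duration 8+4+3=15, value 24+10+27=61
Best: 74 pts.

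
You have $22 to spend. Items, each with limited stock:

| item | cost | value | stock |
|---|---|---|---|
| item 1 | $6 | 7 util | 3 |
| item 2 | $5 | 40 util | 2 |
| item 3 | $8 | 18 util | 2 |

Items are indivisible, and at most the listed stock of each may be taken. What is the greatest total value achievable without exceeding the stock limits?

Top feasible selections:
- 2×item 2 + 1×item 3: cost 18, value 98
- 2×item 1 + 2×item 2: cost 22, value 94
- 1×item 1 + 2×item 2: cost 16, value 87
- 2×item 2: cost 10, value 80
Best: 98 util.

98 util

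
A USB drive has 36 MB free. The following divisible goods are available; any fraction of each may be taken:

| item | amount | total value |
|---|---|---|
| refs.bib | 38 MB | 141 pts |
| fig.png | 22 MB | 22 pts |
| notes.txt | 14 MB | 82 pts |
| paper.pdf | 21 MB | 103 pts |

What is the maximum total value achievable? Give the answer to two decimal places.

188.71

Take in order of value per unit:
- notes.txt (82/14 per unit): all 14 → value 82, running total 82.00
- paper.pdf (103/21 per unit): all 21 → value 103, running total 185.00
- refs.bib (141/38 per unit): 1 of 38 → value 1×141/38 = 3.7105, running total 188.71
Total 188.71.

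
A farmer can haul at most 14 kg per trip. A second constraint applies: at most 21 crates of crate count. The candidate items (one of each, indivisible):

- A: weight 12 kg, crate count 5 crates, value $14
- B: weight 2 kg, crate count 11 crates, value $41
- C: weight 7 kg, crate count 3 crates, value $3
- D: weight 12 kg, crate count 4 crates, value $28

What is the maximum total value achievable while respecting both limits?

Feasible sets respecting both limits:
- B+D: weight 14, crate count 15, value 69
- A+B: weight 14, crate count 16, value 55
- B+C: weight 9, crate count 14, value 44
- B: weight 2, crate count 11, value 41
Best: $69.

$69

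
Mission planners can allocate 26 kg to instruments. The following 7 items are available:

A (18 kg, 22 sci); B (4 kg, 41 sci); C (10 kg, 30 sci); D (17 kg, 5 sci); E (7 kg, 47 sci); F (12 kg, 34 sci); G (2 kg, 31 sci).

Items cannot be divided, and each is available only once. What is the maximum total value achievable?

This is a 0/1 knapsack; check combinations near the capacity.
- B+E+F+G: mass 4+7+12+2=25, value 41+47+34+31=153
- B+C+E+G: mass 4+10+7+2=23, value 41+30+47+31=149
- B+E+F: mass 4+7+12=23, value 41+47+34=122
Best: 153 sci.

153 sci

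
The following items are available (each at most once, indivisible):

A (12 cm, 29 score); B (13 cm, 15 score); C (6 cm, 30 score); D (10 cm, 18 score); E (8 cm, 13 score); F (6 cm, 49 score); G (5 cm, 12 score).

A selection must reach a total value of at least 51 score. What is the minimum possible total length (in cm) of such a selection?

Subsets with value ≥ 51, sorted by total length:
- F+G: length 11, value 61
- C+F: length 12, value 79
- E+F: length 14, value 62
- D+F: length 16, value 67
Minimum length: 11 cm.

11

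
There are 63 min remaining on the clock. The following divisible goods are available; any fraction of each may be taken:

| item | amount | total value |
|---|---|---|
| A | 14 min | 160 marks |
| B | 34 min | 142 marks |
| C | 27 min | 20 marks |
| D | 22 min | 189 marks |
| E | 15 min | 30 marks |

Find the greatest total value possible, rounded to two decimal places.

Take in order of value per unit:
- A (160/14 per unit): all 14 → value 160, running total 160.00
- D (189/22 per unit): all 22 → value 189, running total 349.00
- B (142/34 per unit): 27 of 34 → value 27×142/34 = 112.7647, running total 461.76
Total 461.76.

461.76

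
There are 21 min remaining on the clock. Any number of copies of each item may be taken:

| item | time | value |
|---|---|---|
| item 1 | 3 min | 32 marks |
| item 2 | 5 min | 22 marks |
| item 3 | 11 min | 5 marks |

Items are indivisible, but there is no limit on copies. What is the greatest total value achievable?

224 marks

Best value-per-unit is item 1 at 32/3, and filling with it alone uses time 7×3=21. No mix of the others beats 7×32 = 224.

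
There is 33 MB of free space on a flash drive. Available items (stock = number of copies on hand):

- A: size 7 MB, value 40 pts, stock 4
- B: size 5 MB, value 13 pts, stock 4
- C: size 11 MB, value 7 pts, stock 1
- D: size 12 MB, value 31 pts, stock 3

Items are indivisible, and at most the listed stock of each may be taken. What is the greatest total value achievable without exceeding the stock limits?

Top feasible selections:
- 4×A + 1×B: size 33, value 173
- 4×A: size 28, value 160
- 3×A + 1×D: size 33, value 151
Best: 173 pts.

173 pts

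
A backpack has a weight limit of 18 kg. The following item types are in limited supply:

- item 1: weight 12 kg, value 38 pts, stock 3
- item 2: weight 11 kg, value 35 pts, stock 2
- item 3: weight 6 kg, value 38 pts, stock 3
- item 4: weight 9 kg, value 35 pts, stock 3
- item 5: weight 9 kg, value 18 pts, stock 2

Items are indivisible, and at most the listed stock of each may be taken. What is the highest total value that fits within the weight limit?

Best selections within weight 18 and stock limits:
- 3×item 3: weight 18, value 114
- 2×item 3: weight 12, value 76
Best: 114 pts.

114 pts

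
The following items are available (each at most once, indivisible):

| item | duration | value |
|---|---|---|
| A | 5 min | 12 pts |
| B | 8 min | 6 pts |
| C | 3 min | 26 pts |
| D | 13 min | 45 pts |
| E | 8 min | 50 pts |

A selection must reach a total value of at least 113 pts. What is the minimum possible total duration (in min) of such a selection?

24

Subsets with value ≥ 113, sorted by total duration:
- C+D+E: duration 24, value 121
- A+C+D+E: duration 29, value 133
Minimum duration: 24 min.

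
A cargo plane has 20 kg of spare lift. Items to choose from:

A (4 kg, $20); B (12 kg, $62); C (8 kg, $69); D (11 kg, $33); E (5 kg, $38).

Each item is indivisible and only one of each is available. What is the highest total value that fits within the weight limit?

Check high-value combinations within 20 kg:
- B+C: weight 12+8=20, value 62+69=131
- A+C+E: weight 4+8+5=17, value 20+69+38=127
- C+E: weight 8+5=13, value 69+38=107
- C+D: weight 8+11=19, value 69+33=102
- B+E: weight 12+5=17, value 62+38=100
Best: $131.

$131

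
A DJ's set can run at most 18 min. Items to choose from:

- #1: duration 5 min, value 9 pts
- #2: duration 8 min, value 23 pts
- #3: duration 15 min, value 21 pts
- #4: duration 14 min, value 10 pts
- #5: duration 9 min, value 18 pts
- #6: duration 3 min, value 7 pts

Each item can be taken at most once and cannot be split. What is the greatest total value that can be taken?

Check high-value combinations within 18 min:
- #2+#5: duration 8+9=17, value 23+18=41
- #1+#2+#6: duration 5+8+3=16, value 9+23+7=39
- #1+#5+#6: duration 5+9+3=17, value 9+18+7=34
- #1+#2: duration 5+8=13, value 9+23=32
Best: 41 pts.

41 pts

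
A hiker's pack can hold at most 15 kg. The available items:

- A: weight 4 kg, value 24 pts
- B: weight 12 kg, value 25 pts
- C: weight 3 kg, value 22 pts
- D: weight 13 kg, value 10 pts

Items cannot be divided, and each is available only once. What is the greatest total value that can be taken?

47 pts

Check high-value combinations within 15 kg:
- B+C: weight 12+3=15, value 25+22=47
- A+C: weight 4+3=7, value 24+22=46
- B: weight 12, value 25
Best: 47 pts.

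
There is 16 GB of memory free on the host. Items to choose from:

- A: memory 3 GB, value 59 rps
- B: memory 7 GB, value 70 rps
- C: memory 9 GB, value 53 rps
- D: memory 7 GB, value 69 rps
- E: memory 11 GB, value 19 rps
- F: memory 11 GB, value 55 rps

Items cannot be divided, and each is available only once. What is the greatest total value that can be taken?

139 rps

This is a 0/1 knapsack; check combinations near the capacity.
- B+D: memory 7+7=14, value 70+69=139
- A+B: memory 3+7=10, value 59+70=129
- A+D: memory 3+7=10, value 59+69=128
- B+C: memory 7+9=16, value 70+53=123
Best: 139 rps.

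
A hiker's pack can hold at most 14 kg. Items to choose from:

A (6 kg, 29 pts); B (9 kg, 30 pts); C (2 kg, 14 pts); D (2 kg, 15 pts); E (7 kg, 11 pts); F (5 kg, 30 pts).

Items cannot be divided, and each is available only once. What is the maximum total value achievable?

Check high-value combinations within 14 kg:
- A+D+F: weight 6+2+5=13, value 29+15+30=74
- A+C+F: weight 6+2+5=13, value 29+14+30=73
- B+F: weight 9+5=14, value 30+30=60
- C+D+F: weight 2+2+5=9, value 14+15+30=59
Best: 74 pts.

74 pts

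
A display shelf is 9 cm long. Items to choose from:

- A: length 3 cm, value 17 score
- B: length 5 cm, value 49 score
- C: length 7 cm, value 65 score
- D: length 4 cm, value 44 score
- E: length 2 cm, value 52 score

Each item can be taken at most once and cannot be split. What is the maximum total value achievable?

This is a 0/1 knapsack; check combinations near the capacity.
- C+E: length 7+2=9, value 65+52=117
- A+D+E: length 3+4+2=9, value 17+44+52=113
- B+E: length 5+2=7, value 49+52=101
- D+E: length 4+2=6, value 44+52=96
Best: 117 score.

117 score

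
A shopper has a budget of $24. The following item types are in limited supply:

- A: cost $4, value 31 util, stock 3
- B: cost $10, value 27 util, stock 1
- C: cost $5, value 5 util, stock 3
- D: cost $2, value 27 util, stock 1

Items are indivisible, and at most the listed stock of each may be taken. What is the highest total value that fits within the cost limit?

Best selections within cost 24 and stock limits:
- 3×A + 1×B + 1×D: cost 24, value 147
- 3×A + 2×C + 1×D: cost 24, value 130
Best: 147 util.

147 util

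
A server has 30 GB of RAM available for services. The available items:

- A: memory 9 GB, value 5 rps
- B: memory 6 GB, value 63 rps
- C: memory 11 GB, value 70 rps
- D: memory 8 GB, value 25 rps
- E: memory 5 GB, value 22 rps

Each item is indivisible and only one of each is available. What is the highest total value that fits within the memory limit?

Check high-value combinations within 30 GB:
- B+C+D+E: memory 6+11+8+5=30, value 63+70+25+22=180
- B+C+D: memory 6+11+8=25, value 63+70+25=158
- B+C+E: memory 6+11+5=22, value 63+70+22=155
- A+B+C: memory 9+6+11=26, value 5+63+70=138
- B+C: memory 6+11=17, value 63+70=133
Best: 180 rps.

180 rps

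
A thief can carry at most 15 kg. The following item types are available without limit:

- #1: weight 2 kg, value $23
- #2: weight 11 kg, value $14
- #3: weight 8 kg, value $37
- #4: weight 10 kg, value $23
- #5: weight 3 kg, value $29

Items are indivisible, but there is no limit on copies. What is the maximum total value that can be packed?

$167

Best value-per-unit is #1 at 23/2; filling with it alone gives 7×23 = 161.
Optimal mix: 6×#1 + 1×#5 → weight 15, value 167.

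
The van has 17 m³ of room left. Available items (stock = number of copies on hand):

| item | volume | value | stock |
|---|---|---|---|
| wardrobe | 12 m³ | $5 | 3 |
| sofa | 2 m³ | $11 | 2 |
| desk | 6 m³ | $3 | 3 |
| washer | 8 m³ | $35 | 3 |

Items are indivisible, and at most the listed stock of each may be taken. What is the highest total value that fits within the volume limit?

$70

Top feasible selections:
- 2×washer: volume 16, value 70
- 2×sofa + 1×washer: volume 12, value 57
- 1×sofa + 1×desk + 1×washer: volume 16, value 49
Best: $70.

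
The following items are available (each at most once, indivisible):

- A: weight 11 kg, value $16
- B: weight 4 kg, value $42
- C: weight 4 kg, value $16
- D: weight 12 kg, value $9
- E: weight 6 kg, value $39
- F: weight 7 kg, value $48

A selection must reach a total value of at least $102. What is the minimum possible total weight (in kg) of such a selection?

15

Subsets with value ≥ 102, sorted by total weight:
- B+C+F: weight 15, value 106
- B+E+F: weight 17, value 129
Minimum weight: 15 kg.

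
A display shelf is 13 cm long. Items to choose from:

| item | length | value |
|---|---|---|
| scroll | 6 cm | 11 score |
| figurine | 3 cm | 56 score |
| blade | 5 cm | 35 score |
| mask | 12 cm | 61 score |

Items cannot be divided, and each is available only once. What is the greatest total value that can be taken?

91 score

This is a 0/1 knapsack; check combinations near the capacity.
- figurine+blade: length 3+5=8, value 56+35=91
- scroll+figurine: length 6+3=9, value 11+56=67
- mask: length 12, value 61
Best: 91 score.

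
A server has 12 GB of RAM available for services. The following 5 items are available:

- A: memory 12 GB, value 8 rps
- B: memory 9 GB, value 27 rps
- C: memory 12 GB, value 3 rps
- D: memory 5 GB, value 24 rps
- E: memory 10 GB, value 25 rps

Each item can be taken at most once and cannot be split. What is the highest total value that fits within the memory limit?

27 rps

Check high-value combinations within 12 GB:
- B: memory 9, value 27
- E: memory 10, value 25
- D: memory 5, value 24
- A: memory 12, value 8
- C: memory 12, value 3
Best: 27 rps.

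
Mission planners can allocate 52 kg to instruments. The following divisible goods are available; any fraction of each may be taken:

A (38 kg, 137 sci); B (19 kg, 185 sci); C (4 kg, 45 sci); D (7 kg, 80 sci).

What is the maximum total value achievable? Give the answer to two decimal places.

Take in order of value per unit:
- D (80/7 per unit): all 7 → value 80, running total 80.00
- C (45/4 per unit): all 4 → value 45, running total 125.00
- B (185/19 per unit): all 19 → value 185, running total 310.00
- A (137/38 per unit): 22 of 38 → value 22×137/38 = 79.3158, running total 389.32
Total 389.32.

389.32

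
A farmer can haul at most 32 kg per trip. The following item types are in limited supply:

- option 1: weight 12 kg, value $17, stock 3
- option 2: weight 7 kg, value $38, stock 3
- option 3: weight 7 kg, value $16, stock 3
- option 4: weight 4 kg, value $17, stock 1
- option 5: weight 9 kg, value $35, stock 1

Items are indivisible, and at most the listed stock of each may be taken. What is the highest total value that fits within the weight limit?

$149

Best selections within weight 32 and stock limits:
- 3×option 2 + 1×option 5: weight 30, value 149
- 3×option 2 + 1×option 3 + 1×option 4: weight 32, value 147
- 3×option 2 + 1×option 4: weight 25, value 131
Best: $149.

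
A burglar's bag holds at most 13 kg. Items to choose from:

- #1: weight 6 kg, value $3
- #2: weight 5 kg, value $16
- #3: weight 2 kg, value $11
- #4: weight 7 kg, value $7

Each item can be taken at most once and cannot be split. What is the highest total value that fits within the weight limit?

Check high-value combinations within 13 kg:
- #1+#2+#3: weight 6+5+2=13, value 3+16+11=30
- #2+#3: weight 5+2=7, value 16+11=27
- #2+#4: weight 5+7=12, value 16+7=23
Best: $30.

$30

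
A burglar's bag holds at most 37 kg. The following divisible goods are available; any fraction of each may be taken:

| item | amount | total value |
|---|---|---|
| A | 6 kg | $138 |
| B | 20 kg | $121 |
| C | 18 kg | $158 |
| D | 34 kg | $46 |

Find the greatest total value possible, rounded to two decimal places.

374.65

Take in order of value per unit:
- A (138/6 per unit): all 6 → value 138, running total 138.00
- C (158/18 per unit): all 18 → value 158, running total 296.00
- B (121/20 per unit): 13 of 20 → value 13×121/20 = 78.6500, running total 374.65
Total 374.65.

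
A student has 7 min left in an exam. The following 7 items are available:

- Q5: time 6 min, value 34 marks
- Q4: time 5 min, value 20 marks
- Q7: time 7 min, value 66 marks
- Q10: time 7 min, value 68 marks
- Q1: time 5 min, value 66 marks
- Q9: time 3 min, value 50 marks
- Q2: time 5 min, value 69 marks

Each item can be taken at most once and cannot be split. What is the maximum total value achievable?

Check high-value combinations within 7 min:
- Q2: time 5, value 69
- Q10: time 7, value 68
- Q1: time 5, value 66
- Q7: time 7, value 66
Best: 69 marks.

69 marks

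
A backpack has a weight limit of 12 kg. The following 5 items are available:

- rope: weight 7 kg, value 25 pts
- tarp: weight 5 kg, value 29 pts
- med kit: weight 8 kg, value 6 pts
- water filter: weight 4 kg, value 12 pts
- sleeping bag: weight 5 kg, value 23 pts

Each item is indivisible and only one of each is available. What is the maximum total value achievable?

54 pts

Check high-value combinations within 12 kg:
- rope+tarp: weight 7+5=12, value 25+29=54
- tarp+sleeping bag: weight 5+5=10, value 29+23=52
- rope+sleeping bag: weight 7+5=12, value 25+23=48
- tarp+water filter: weight 5+4=9, value 29+12=41
Best: 54 pts.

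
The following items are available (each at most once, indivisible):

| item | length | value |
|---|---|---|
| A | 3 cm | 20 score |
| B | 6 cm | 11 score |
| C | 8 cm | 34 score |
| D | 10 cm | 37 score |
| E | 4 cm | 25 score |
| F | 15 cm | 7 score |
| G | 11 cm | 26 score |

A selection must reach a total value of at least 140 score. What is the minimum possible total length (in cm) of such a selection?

36

Subsets with value ≥ 140, sorted by total length:
- A+C+D+E+G: length 36, value 142
- A+B+C+D+E+G: length 42, value 153
Minimum length: 36 cm.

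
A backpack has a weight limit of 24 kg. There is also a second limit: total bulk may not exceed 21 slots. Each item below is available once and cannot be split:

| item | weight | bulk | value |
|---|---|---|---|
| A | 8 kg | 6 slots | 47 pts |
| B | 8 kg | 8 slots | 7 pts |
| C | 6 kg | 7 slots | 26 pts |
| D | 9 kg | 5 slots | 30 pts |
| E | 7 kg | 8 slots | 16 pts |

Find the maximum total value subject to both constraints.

Feasible sets respecting both limits:
- A+C+D: weight 23, bulk 18, value 103
- A+D+E: weight 24, bulk 19, value 93
- A+C+E: weight 21, bulk 21, value 89
Best: 103 pts.

103 pts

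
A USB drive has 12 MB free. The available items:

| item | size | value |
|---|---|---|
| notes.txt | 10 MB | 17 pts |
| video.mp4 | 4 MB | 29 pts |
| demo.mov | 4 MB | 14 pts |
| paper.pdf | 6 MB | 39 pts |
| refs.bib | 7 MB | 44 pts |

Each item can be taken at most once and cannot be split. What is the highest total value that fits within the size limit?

73 pts

Check high-value combinations within 12 MB:
- video.mp4+refs.bib: size 4+7=11, value 29+44=73
- video.mp4+paper.pdf: size 4+6=10, value 29+39=68
- demo.mov+refs.bib: size 4+7=11, value 14+44=58
- demo.mov+paper.pdf: size 4+6=10, value 14+39=53
Best: 73 pts.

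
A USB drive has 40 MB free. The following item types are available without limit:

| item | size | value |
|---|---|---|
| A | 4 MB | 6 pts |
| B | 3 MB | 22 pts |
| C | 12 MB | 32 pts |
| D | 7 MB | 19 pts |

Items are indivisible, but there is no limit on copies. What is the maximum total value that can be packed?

Best value-per-unit is B at 22/3, and filling with it alone uses size 13×3=39. No mix of the others beats 13×22 = 286.

286 pts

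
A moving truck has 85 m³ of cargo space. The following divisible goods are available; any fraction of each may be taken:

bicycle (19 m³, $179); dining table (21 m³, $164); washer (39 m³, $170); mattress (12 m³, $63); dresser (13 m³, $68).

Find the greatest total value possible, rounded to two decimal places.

561.18

Take in order of value per unit:
- bicycle (179/19 per unit): all 19 → value 179, running total 179.00
- dining table (164/21 per unit): all 21 → value 164, running total 343.00
- mattress (63/12 per unit): all 12 → value 63, running total 406.00
- dresser (68/13 per unit): all 13 → value 68, running total 474.00
- washer (170/39 per unit): 20 of 39 → value 20×170/39 = 87.1795, running total 561.18
Total 561.18.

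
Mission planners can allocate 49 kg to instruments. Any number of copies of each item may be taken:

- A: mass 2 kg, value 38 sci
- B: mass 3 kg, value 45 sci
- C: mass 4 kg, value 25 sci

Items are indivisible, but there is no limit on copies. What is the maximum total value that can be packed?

919 sci

Best value-per-unit is A at 38/2; filling with it alone gives 24×38 = 912.
Optimal mix: 23×A + 1×B → mass 49, value 919.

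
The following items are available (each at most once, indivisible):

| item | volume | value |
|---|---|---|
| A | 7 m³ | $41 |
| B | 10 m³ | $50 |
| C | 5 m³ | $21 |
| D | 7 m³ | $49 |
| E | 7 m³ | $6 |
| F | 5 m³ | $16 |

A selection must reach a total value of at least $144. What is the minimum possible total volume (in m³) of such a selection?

Subsets with value ≥ 144, sorted by total volume:
- A+B+C+D: volume 29, value 161
- A+B+D+F: volume 29, value 156
- A+B+D+E: volume 31, value 146
- A+B+C+D+F: volume 34, value 177
Minimum volume: 29 m³.

29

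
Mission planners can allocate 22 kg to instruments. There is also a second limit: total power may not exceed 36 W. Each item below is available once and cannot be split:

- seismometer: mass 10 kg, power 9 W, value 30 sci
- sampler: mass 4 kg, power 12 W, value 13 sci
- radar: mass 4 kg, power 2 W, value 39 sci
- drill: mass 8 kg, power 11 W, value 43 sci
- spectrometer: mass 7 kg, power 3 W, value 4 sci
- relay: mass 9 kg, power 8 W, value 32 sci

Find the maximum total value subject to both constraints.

Feasible sets respecting both limits:
- radar+drill+relay: mass 21, power 21, value 114
- seismometer+radar+drill: mass 22, power 22, value 112
- sampler+radar+drill: mass 16, power 25, value 95
Best: 114 sci.

114 sci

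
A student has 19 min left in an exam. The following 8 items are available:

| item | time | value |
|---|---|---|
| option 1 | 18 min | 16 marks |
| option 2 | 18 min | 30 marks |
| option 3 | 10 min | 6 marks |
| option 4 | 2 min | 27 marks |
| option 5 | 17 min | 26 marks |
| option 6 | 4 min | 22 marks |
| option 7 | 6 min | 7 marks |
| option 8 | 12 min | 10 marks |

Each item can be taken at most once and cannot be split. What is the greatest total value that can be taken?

59 marks

Check high-value combinations within 19 min:
- option 4+option 6+option 8: time 2+4+12=18, value 27+22+10=59
- option 4+option 6+option 7: time 2+4+6=12, value 27+22+7=56
- option 3+option 4+option 6: time 10+2+4=16, value 6+27+22=55
- option 4+option 5: time 2+17=19, value 27+26=53
Best: 59 marks.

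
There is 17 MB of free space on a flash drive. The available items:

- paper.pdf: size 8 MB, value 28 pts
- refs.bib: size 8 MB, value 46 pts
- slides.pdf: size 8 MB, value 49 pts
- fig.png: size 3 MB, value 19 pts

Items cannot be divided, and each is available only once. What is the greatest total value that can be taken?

95 pts

Check high-value combinations within 17 MB:
- refs.bib+slides.pdf: size 8+8=16, value 46+49=95
- paper.pdf+slides.pdf: size 8+8=16, value 28+49=77
- paper.pdf+refs.bib: size 8+8=16, value 28+46=74
- slides.pdf+fig.png: size 8+3=11, value 49+19=68
Best: 95 pts.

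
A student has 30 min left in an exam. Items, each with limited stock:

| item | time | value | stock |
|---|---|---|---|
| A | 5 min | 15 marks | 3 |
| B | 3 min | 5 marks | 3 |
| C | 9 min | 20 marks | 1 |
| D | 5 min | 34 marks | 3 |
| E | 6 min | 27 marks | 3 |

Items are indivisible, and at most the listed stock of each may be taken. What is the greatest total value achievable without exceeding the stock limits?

Best selections within time 30 and stock limits:
- 1×B + 3×D + 2×E: time 30, value 161
- 3×D + 2×E: time 27, value 156
- 2×D + 3×E: time 28, value 149
Best: 161 marks.

161 marks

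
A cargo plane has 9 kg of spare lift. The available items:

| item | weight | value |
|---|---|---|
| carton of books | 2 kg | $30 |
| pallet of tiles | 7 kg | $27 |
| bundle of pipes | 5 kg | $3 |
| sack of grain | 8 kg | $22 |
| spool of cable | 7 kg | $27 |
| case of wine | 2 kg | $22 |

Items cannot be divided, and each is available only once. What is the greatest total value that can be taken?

$57

Check high-value combinations within 9 kg:
- carton of books+pallet of tiles: weight 2+7=9, value 30+27=57
- carton of books+spool of cable: weight 2+7=9, value 30+27=57
- carton of books+bundle of pipes+case of wine: weight 2+5+2=9, value 30+3+22=55
- carton of books+case of wine: weight 2+2=4, value 30+22=52
Best: $57.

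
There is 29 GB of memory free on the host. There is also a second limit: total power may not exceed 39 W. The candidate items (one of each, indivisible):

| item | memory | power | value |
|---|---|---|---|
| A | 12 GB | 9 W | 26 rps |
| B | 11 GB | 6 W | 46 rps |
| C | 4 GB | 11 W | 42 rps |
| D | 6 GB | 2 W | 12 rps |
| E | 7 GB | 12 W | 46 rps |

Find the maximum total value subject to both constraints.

Feasible sets respecting both limits:
- B+C+D+E: memory 28, power 31, value 146
- B+C+E: memory 22, power 29, value 134
- A+C+D+E: memory 29, power 34, value 126
- A+B+C: memory 27, power 26, value 114
Best: 146 rps.

146 rps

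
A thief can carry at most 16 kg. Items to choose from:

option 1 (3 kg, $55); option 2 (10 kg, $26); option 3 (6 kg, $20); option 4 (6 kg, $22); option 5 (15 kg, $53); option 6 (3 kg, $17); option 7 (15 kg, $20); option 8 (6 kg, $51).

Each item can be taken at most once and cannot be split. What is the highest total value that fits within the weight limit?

Check high-value combinations within 16 kg:
- option 1+option 4+option 8: weight 3+6+6=15, value 55+22+51=128
- option 1+option 3+option 8: weight 3+6+6=15, value 55+20+51=126
- option 1+option 6+option 8: weight 3+3+6=12, value 55+17+51=123
- option 1+option 8: weight 3+6=9, value 55+51=106
- option 1+option 2+option 6: weight 3+10+3=16, value 55+26+17=98
Best: $128.

$128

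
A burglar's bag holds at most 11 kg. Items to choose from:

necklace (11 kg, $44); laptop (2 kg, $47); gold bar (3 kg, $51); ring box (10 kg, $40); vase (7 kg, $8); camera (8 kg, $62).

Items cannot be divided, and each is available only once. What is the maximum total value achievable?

Check high-value combinations within 11 kg:
- gold bar+camera: weight 3+8=11, value 51+62=113
- laptop+camera: weight 2+8=10, value 47+62=109
- laptop+gold bar: weight 2+3=5, value 47+51=98
- camera: weight 8, value 62
Best: $113.

$113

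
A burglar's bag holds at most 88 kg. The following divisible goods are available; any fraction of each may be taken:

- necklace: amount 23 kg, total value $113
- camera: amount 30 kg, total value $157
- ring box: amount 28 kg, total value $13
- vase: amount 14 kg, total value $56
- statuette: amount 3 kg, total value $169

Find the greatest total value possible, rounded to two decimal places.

Take in order of value per unit:
- statuette (169/3 per unit): all 3 → value 169, running total 169.00
- camera (157/30 per unit): all 30 → value 157, running total 326.00
- necklace (113/23 per unit): all 23 → value 113, running total 439.00
- vase (56/14 per unit): all 14 → value 56, running total 495.00
- ring box (13/28 per unit): 18 of 28 → value 18×13/28 = 8.3571, running total 503.36
Total 503.36.

503.36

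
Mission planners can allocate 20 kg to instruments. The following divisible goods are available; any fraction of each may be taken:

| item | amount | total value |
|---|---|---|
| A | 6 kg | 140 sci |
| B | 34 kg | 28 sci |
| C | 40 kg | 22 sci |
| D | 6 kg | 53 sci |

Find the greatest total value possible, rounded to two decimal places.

Take in order of value per unit:
- A (140/6 per unit): all 6 → value 140, running total 140.00
- D (53/6 per unit): all 6 → value 53, running total 193.00
- B (28/34 per unit): 8 of 34 → value 8×28/34 = 6.5882, running total 199.59
Total 199.59.

199.59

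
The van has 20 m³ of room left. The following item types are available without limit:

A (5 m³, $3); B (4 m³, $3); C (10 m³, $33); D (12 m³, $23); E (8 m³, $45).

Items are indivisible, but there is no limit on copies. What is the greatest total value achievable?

$93

Best value-per-unit is E at 45/8; filling with it alone gives 2×45 = 90.
Optimal mix: 1×B + 2×E → volume 20, value 93.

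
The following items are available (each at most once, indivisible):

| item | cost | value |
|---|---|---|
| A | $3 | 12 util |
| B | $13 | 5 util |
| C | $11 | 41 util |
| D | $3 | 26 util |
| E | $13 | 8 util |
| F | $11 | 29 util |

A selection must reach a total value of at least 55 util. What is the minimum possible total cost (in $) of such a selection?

Subsets with value ≥ 55, sorted by total cost:
- C+D: cost 14, value 67
- D+F: cost 14, value 55
- A+C+D: cost 17, value 79
Minimum cost: 14 $.

14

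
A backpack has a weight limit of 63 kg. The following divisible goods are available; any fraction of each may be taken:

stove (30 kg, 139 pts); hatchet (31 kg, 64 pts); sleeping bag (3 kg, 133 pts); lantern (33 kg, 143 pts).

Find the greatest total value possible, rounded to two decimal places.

Take in order of value per unit:
- sleeping bag (133/3 per unit): all 3 → value 133, running total 133.00
- stove (139/30 per unit): all 30 → value 139, running total 272.00
- lantern (143/33 per unit): 30 of 33 → value 30×143/33 = 130.0000, running total 402.00
Total 402.00.

402.00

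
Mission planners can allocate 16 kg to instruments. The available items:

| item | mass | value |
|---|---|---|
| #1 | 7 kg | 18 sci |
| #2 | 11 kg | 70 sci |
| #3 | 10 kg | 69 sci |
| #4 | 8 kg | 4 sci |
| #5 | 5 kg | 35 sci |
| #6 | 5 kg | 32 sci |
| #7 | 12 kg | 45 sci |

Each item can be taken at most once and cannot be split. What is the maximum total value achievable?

Check high-value combinations within 16 kg:
- #2+#5: mass 11+5=16, value 70+35=105
- #3+#5: mass 10+5=15, value 69+35=104
- #2+#6: mass 11+5=16, value 70+32=102
Best: 105 sci.

105 sci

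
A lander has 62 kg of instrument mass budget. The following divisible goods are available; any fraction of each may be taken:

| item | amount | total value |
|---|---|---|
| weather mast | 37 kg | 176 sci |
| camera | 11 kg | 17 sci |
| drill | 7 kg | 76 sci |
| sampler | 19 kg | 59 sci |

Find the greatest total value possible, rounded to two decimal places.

307.89

Take in order of value per unit:
- drill (76/7 per unit): all 7 → value 76, running total 76.00
- weather mast (176/37 per unit): all 37 → value 176, running total 252.00
- sampler (59/19 per unit): 18 of 19 → value 18×59/19 = 55.8947, running total 307.89
Total 307.89.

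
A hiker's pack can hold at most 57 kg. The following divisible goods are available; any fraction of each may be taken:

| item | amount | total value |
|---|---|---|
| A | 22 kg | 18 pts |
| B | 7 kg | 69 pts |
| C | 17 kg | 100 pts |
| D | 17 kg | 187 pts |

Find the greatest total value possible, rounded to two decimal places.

369.09

Take in order of value per unit:
- D (187/17 per unit): all 17 → value 187, running total 187.00
- B (69/7 per unit): all 7 → value 69, running total 256.00
- C (100/17 per unit): all 17 → value 100, running total 356.00
- A (18/22 per unit): 16 of 22 → value 16×18/22 = 13.0909, running total 369.09
Total 369.09.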